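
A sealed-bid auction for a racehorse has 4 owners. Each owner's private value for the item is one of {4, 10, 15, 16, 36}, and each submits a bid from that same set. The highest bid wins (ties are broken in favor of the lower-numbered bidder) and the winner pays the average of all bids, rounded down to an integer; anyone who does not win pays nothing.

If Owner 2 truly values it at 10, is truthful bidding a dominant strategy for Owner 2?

No

Consider the case where Owner 1 bids 4, Owner 3 bids 4 and Owner 4 bids 15.
Truthful bid 10: loses, pays 0, utility 0.
Bid 15 instead: wins, pays 9, utility 10 - 9 = 1.
Since 1 > 0, bidding 15 is strictly better here, so truthful bidding is not dominant.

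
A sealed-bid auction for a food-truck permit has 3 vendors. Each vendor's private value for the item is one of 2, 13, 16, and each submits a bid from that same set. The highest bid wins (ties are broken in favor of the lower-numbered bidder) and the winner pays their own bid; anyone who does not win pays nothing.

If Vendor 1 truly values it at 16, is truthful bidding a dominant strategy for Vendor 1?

Consider the case where Vendor 2 bids 2 and Vendor 3 bids 2.
Truthful bid 16: wins, pays 16, utility 16 - 16 = 0.
Bid 2 instead: wins, pays 2, utility 16 - 2 = 14.
Since 14 > 0, bidding 2 is strictly better here, so truthful bidding is not dominant.

No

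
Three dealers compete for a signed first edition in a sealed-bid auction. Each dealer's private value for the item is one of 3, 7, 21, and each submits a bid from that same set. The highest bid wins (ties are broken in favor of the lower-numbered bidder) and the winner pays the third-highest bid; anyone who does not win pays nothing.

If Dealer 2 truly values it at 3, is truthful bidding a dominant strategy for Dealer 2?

Check each profile of the others' bids and compare truth against every alternative bid.
Others bid (3, 3): truth gives 0, best alternative gives 0.
Others bid (3, 7): truth gives 0, best alternative gives 0.
Others bid (3, 21): truth gives 0, best alternative gives 0.
Others bid (7, 3): truth gives 0, best alternative gives 0.
Others bid (7, 7): truth gives 0, best alternative gives 0.
Others bid (7, 21): truth gives 0, best alternative gives 0.
(Remaining 3 profiles checked similarly; truth is weakly best in each.)
In every case the truthful bid is at least as good as any alternative, so it is a dominant strategy.

Yes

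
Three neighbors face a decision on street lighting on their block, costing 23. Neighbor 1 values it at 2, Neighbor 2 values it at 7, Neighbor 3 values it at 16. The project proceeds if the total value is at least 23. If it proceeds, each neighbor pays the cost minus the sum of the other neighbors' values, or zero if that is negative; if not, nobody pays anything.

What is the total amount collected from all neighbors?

Total value 25 ≥ cost 23, so it is built.
Neighbor 1: others sum to 23; max(0, 23 - 23) = 0.
Neighbor 2: others sum to 18; max(0, 23 - 18) = 5.
Neighbor 3: others sum to 9; max(0, 23 - 9) = 14.
Total collected = 0 + 5 + 14 = 19.

19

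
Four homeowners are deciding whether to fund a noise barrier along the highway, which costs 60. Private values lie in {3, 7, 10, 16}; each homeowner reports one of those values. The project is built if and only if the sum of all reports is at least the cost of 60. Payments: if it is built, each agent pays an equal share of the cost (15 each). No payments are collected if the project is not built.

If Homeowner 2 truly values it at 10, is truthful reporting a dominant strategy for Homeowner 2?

Check each profile of the others' reports and compare truth against every alternative report.
Others report (3, 3, 3): truth gives 0, best alternative gives 0.
Others report (3, 3, 7): truth gives 0, best alternative gives 0.
Others report (3, 3, 10): truth gives 0, best alternative gives 0.
Others report (3, 3, 16): truth gives 0, best alternative gives 0.
Others report (3, 7, 3): truth gives 0, best alternative gives 0.
Others report (3, 7, 7): truth gives 0, best alternative gives 0.
(Remaining 58 profiles checked similarly; truth is weakly best in each.)
In every case the truthful report is at least as good as any alternative, so it is a dominant strategy.

Yes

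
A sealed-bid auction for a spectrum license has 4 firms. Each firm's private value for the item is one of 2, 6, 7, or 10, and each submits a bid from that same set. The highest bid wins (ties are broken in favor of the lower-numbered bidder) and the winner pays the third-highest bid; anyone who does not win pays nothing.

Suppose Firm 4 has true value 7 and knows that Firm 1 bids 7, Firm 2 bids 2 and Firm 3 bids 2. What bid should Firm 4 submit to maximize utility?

Bid 2: loses, pays 0, utility 0.
Bid 6: loses, pays 0, utility 0.
Bid 7: loses, pays 0, utility 0.
Bid 10: wins, pays 2, utility 7 - 2 = 5.
The best choice is 10 with utility 5.

10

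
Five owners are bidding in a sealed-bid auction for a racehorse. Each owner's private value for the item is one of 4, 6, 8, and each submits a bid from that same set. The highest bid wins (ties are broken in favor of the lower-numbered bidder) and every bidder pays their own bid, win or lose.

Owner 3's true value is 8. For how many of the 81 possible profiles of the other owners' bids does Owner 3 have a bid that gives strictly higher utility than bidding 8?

49

Others bid (4, 4, 4, 4): truth gives 0; bid 6 gives 2 > 0. Violating.
Others bid (4, 4, 4, 6): truth gives 0; bid 6 gives 2 > 0. Violating.
Others bid (4, 4, 6, 4): truth gives 0; bid 6 gives 2 > 0. Violating.
Others bid (4, 4, 6, 6): truth gives 0; bid 6 gives 2 > 0. Violating.
Others bid (4, 4, 4, 8): truth gives 0; no alternative beats it.
Others bid (4, 4, 6, 8): truth gives 0; no alternative beats it.
(Checking all 81 profiles: 49 have a profitable deviation, 32 do not.)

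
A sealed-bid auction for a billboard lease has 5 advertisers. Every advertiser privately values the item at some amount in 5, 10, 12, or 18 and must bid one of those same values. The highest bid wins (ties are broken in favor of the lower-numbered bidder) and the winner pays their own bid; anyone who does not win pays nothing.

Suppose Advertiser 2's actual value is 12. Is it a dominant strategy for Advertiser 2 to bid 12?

No

Consider the case where Advertiser 1 bids 5, Advertiser 3 bids 5, Advertiser 4 bids 5 and Advertiser 5 bids 5.
Truthful bid 12: wins, pays 12, utility 12 - 12 = 0.
Bid 10 instead: wins, pays 10, utility 12 - 10 = 2.
Since 2 > 0, bidding 10 is strictly better here, so truthful bidding is not dominant.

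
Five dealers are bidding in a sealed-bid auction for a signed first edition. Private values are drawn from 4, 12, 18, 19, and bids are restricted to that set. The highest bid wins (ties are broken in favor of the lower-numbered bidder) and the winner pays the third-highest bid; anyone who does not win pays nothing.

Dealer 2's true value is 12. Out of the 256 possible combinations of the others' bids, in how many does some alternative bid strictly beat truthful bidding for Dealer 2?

Others bid (4, 4, 4, 18): truth gives 0; bid 18 gives 8 > 0. Violating.
Others bid (4, 4, 4, 19): truth gives 0; bid 19 gives 8 > 0. Violating.
Others bid (4, 4, 18, 4): truth gives 0; bid 18 gives 8 > 0. Violating.
Others bid (4, 4, 19, 4): truth gives 0; bid 19 gives 8 > 0. Violating.
Others bid (4, 4, 4, 4): truth gives 8; no alternative beats it.
Others bid (4, 4, 4, 12): truth gives 8; no alternative beats it.
(Checking all 256 profiles: 8 have a profitable deviation, 248 do not.)

8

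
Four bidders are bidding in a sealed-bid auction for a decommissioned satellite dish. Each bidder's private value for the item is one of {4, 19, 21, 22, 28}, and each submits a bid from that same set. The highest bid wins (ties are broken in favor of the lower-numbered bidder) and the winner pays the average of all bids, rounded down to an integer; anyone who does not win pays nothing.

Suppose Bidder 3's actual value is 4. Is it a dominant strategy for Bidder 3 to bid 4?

Check each profile of the others' bids and compare truth against every alternative bid.
Others bid (4, 4, 19): truth gives 0, best alternative gives -7.
Others bid (4, 4, 4): truth gives 0, best alternative gives -3.
Others bid (4, 4, 21): truth gives 0, best alternative gives 0.
Others bid (4, 4, 22): truth gives 0, best alternative gives 0.
Others bid (4, 4, 28): truth gives 0, best alternative gives 0.
Others bid (4, 19, 4): truth gives 0, best alternative gives 0.
(Remaining 119 profiles checked similarly; truth is weakly best in each.)
In every case the truthful bid is at least as good as any alternative, so it is a dominant strategy.

Yes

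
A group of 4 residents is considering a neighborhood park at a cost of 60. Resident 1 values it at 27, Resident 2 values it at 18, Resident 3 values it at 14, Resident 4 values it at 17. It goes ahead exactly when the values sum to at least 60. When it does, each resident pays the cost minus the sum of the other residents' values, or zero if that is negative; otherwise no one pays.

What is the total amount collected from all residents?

Total value 76 ≥ cost 60, so it is built.
Resident 1: others sum to 49; max(0, 60 - 49) = 11.
Resident 2: others sum to 58; max(0, 60 - 58) = 2.
Resident 3: others sum to 62; max(0, 60 - 62) = 0.
Resident 4: others sum to 59; max(0, 60 - 59) = 1.
Total collected = 11 + 2 + 0 + 1 = 14.

14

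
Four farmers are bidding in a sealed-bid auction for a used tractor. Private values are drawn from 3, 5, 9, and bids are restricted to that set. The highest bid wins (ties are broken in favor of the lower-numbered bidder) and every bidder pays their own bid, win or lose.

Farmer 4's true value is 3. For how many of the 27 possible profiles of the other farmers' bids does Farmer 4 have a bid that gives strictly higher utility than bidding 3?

Others bid (3, 3, 3): truth gives -3; bid 5 gives -2 > -3. Violating.
Others bid (3, 3, 5): truth gives -3; no alternative beats it.
Others bid (3, 3, 9): truth gives -3; no alternative beats it.
(Checking all 27 profiles: 1 has a profitable deviation, 26 do not.)

1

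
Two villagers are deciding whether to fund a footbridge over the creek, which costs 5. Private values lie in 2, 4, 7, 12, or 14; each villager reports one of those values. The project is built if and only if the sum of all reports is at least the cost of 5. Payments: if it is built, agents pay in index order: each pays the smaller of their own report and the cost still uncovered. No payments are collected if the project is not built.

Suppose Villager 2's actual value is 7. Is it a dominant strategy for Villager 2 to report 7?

Yes

Check each profile of the others' reports and compare truth against every alternative report.
Others report (7): truth gives 7, best alternative gives 7.
Others report (12): truth gives 7, best alternative gives 7.
Others report (14): truth gives 7, best alternative gives 7.
Others report (4): truth gives 6, best alternative gives 6.
Others report (2): truth gives 4, best alternative gives 4.
In every case the truthful report is at least as good as any alternative, so it is a dominant strategy.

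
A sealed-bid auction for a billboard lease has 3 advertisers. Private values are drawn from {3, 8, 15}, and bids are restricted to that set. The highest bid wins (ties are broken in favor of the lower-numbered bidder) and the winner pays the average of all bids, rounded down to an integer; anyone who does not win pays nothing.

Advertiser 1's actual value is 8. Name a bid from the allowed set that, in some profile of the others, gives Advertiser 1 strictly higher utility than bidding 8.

3

Suppose Advertiser 2 bids 3 and Advertiser 3 bids 3.
Bid 8: wins, pays 4, utility 8 - 4 = 4.
Bid 3: wins, pays 3, utility 8 - 3 = 5.
So bidding 3 beats truth here (5 > 4).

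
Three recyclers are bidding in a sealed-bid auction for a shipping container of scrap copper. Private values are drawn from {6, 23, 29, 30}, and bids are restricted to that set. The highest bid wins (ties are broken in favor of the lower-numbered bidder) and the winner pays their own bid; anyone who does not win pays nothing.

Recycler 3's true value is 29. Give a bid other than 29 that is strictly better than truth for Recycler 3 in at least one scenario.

Suppose Recycler 1 bids 6 and Recycler 2 bids 6.
Bid 29: wins, pays 29, utility 29 - 29 = 0.
Bid 23: wins, pays 23, utility 29 - 23 = 6.
So bidding 23 beats truth here (6 > 0).

23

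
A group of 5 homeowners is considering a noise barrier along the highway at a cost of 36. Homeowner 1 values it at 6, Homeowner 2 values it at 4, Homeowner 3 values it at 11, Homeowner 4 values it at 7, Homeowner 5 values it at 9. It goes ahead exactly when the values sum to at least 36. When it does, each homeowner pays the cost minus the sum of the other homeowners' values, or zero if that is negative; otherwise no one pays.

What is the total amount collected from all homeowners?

Total value 37 ≥ cost 36, so it is built.
Homeowner 1: others sum to 31; max(0, 36 - 31) = 5.
Homeowner 2: others sum to 33; max(0, 36 - 33) = 3.
Homeowner 3: others sum to 26; max(0, 36 - 26) = 10.
Homeowner 4: others sum to 30; max(0, 36 - 30) = 6.
Homeowner 5: others sum to 28; max(0, 36 - 28) = 8.
Total collected = 5 + 3 + 10 + 6 + 8 = 32.

32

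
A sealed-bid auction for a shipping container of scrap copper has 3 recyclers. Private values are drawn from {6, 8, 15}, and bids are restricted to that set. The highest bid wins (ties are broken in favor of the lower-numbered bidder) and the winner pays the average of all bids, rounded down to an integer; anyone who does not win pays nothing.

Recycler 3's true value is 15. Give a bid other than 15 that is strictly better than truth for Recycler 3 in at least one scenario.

8

Suppose Recycler 1 bids 6 and Recycler 2 bids 6.
Bid 15: wins, pays 9, utility 15 - 9 = 6.
Bid 8: wins, pays 6, utility 15 - 6 = 9.
So bidding 8 beats truth here (9 > 6).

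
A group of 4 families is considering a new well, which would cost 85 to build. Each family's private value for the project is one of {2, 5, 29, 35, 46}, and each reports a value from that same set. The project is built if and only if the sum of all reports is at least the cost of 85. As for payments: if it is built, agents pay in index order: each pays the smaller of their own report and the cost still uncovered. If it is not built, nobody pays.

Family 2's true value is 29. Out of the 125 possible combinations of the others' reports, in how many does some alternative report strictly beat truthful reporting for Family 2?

51

Others report (2, 35, 46): truth gives 0; report 2 gives 27 > 0. Violating.
Others report (2, 46, 35): truth gives 0; report 2 gives 27 > 0. Violating.
Others report (2, 46, 46): truth gives 0; report 2 gives 27 > 0. Violating.
Others report (5, 29, 46): truth gives 0; report 5 gives 24 > 0. Violating.
Others report (2, 2, 2): truth gives 0; no alternative beats it.
Others report (2, 2, 5): truth gives 0; no alternative beats it.
(Checking all 125 profiles: 51 have a profitable deviation, 74 do not.)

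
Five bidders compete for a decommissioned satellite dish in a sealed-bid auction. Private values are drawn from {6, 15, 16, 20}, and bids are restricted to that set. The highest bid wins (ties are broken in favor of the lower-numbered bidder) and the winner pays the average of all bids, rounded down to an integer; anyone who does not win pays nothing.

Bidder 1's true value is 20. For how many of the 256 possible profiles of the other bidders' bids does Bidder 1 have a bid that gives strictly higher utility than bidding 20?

66

Others bid (6, 6, 6, 6): truth gives 12; bid 6 gives 14 > 12. Violating.
Others bid (6, 6, 6, 15): truth gives 10; bid 15 gives 11 > 10. Violating.
Others bid (6, 6, 15, 6): truth gives 10; bid 15 gives 11 > 10. Violating.
Others bid (6, 6, 15, 15): truth gives 8; bid 15 gives 9 > 8. Violating.
Others bid (6, 6, 6, 16): truth gives 10; no alternative beats it.
Others bid (6, 6, 6, 20): truth gives 9; no alternative beats it.
(Checking all 256 profiles: 66 have a profitable deviation, 190 do not.)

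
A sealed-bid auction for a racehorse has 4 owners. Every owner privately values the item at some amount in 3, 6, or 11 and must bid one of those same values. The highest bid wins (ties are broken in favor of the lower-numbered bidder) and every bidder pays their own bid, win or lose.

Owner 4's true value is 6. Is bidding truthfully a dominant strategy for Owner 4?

Consider the case where Owner 1 bids 3, Owner 2 bids 3 and Owner 3 bids 6.
Truthful bid 6: loses but pays 6, utility -6.
Bid 3 instead: loses but pays 3, utility -3.
Since -3 > -6, bidding 3 is strictly better here, so truthful bidding is not dominant.

No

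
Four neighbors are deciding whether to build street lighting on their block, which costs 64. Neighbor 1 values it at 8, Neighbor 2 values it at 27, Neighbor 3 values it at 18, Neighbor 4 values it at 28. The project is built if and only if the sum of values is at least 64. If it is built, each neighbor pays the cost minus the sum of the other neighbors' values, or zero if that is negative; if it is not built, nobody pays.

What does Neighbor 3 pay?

1

Total value 81 ≥ cost 64, so the project is built.
The other neighbors' values sum to 63.
Cost minus that sum is 64 - 63 = 1.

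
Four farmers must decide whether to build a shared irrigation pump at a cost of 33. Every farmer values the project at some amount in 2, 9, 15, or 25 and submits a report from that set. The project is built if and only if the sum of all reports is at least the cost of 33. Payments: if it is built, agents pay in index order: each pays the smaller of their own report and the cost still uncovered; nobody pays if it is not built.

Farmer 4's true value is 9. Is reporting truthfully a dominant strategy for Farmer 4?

Yes

Check each profile of the others' reports and compare truth against every alternative report.
Others report (2, 9, 25): truth gives 9, best alternative gives 9.
Others report (2, 15, 25): truth gives 9, best alternative gives 9.
Others report (2, 25, 9): truth gives 9, best alternative gives 9.
Others report (2, 25, 15): truth gives 9, best alternative gives 9.
Others report (2, 25, 25): truth gives 9, best alternative gives 9.
Others report (9, 2, 25): truth gives 9, best alternative gives 9.
(Remaining 58 profiles checked similarly; truth is weakly best in each.)
In every case the truthful report is at least as good as any alternative, so it is a dominant strategy.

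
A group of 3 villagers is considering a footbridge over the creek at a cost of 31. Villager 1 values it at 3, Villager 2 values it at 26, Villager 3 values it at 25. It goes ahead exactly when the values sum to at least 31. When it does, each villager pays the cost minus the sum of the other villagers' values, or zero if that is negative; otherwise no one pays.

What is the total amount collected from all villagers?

5

Total value 54 ≥ cost 31, so it is built.
Villager 1: others sum to 51; max(0, 31 - 51) = 0.
Villager 2: others sum to 28; max(0, 31 - 28) = 3.
Villager 3: others sum to 29; max(0, 31 - 29) = 2.
Total collected = 0 + 3 + 2 = 5.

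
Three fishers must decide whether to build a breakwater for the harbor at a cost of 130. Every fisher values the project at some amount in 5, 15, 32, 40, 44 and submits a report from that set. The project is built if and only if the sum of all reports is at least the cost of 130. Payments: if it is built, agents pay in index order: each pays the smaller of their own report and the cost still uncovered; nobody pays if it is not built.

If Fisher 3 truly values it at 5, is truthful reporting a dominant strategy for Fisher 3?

Yes

Check each profile of the others' reports and compare truth against every alternative report.
Others report (5, 5): truth gives 0, best alternative gives 0.
Others report (5, 15): truth gives 0, best alternative gives 0.
Others report (5, 32): truth gives 0, best alternative gives 0.
Others report (5, 40): truth gives 0, best alternative gives 0.
Others report (5, 44): truth gives 0, best alternative gives 0.
Others report (15, 5): truth gives 0, best alternative gives 0.
(Remaining 19 profiles checked similarly; truth is weakly best in each.)
In every case the truthful report is at least as good as any alternative, so it is a dominant strategy.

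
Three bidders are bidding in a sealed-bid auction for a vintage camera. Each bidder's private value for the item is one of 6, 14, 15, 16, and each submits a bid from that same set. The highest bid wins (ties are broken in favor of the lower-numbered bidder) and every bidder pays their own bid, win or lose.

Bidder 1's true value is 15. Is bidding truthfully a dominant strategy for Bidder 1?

Consider the case where Bidder 2 bids 6 and Bidder 3 bids 6.
Truthful bid 15: wins, pays 15, utility 15 - 15 = 0.
Bid 6 instead: wins, pays 6, utility 15 - 6 = 9.
Since 9 > 0, bidding 6 is strictly better here, so truthful bidding is not dominant.

No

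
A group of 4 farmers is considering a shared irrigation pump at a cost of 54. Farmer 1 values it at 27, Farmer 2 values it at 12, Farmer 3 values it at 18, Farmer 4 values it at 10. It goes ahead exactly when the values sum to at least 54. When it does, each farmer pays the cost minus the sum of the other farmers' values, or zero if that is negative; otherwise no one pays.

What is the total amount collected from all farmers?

19

Total value 67 ≥ cost 54, so it is built.
Farmer 1: others sum to 40; max(0, 54 - 40) = 14.
Farmer 2: others sum to 55; max(0, 54 - 55) = 0.
Farmer 3: others sum to 49; max(0, 54 - 49) = 5.
Farmer 4: others sum to 57; max(0, 54 - 57) = 0.
Total collected = 14 + 0 + 5 + 0 = 19.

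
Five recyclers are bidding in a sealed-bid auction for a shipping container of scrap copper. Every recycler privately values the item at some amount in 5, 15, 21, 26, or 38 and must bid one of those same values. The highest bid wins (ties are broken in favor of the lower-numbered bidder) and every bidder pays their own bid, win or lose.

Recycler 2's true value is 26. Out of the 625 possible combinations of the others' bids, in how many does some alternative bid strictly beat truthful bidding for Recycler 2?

487

Others bid (5, 5, 5, 5): truth gives 0; bid 15 gives 11 > 0. Violating.
Others bid (5, 5, 5, 15): truth gives 0; bid 15 gives 11 > 0. Violating.
Others bid (5, 5, 5, 21): truth gives 0; bid 21 gives 5 > 0. Violating.
Others bid (5, 5, 5, 38): truth gives -26; bid 5 gives -5 > -26. Violating.
Others bid (5, 5, 5, 26): truth gives 0; no alternative beats it.
Others bid (5, 5, 15, 26): truth gives 0; no alternative beats it.
(Checking all 625 profiles: 487 have a profitable deviation, 138 do not.)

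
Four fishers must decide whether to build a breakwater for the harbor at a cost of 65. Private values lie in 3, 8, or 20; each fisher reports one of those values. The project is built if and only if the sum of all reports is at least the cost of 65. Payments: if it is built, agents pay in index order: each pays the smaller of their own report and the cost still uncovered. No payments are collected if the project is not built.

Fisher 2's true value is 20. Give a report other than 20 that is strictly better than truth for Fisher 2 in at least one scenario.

8

Suppose Fisher 1 reports 20, Fisher 3 reports 20 and Fisher 4 reports 20.
Report 20: project built, pays 20, utility 20 - 20 = 0.
Report 8: project built, pays 8, utility 20 - 8 = 12.
So reporting 8 beats truth here (12 > 0).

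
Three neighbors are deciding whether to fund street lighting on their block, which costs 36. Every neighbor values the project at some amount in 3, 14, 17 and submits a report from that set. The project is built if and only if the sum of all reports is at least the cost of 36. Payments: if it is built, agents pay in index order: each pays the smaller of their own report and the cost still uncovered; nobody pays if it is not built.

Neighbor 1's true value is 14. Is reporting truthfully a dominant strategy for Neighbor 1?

No

Consider the case where Neighbor 2 reports 17 and Neighbor 3 reports 17.
Truthful report 14: project built, pays 14, utility 14 - 14 = 0.
Report 3 instead: project built, pays 3, utility 14 - 3 = 11.
Since 11 > 0, reporting 3 is strictly better here, so truthful reporting is not dominant.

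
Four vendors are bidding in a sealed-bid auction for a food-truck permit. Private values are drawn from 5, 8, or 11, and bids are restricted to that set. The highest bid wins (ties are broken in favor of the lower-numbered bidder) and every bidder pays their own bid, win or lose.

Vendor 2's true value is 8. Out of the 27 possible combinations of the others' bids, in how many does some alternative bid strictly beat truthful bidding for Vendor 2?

Others bid (5, 5, 11): truth gives -8; bid 11 gives -3 > -8. Violating.
Others bid (5, 8, 11): truth gives -8; bid 11 gives -3 > -8. Violating.
Others bid (5, 11, 5): truth gives -8; bid 11 gives -3 > -8. Violating.
Others bid (5, 11, 8): truth gives -8; bid 11 gives -3 > -8. Violating.
Others bid (5, 5, 5): truth gives 0; no alternative beats it.
Others bid (5, 5, 8): truth gives 0; no alternative beats it.
(Checking all 27 profiles: 23 have a profitable deviation, 4 do not.)

23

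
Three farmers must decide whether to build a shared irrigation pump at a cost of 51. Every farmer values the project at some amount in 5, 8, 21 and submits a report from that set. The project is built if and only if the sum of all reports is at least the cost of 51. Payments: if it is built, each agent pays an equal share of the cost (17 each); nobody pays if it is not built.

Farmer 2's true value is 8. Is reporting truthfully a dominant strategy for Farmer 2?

Yes

Check each profile of the others' reports and compare truth against every alternative report.
Others report (5, 5): truth gives 0, best alternative gives 0.
Others report (5, 8): truth gives 0, best alternative gives 0.
Others report (5, 21): truth gives 0, best alternative gives 0.
Others report (8, 5): truth gives 0, best alternative gives 0.
Others report (8, 8): truth gives 0, best alternative gives 0.
Others report (8, 21): truth gives 0, best alternative gives 0.
(Remaining 3 profiles checked similarly; truth is weakly best in each.)
In every case the truthful report is at least as good as any alternative, so it is a dominant strategy.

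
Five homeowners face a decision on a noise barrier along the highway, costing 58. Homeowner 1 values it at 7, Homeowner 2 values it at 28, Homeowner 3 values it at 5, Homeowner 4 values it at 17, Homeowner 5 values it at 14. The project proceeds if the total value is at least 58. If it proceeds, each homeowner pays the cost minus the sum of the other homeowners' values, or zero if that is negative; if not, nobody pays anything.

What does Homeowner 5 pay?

Total value 71 ≥ cost 58, so the project is built.
The other homeowners' values sum to 57.
Cost minus that sum is 58 - 57 = 1.

1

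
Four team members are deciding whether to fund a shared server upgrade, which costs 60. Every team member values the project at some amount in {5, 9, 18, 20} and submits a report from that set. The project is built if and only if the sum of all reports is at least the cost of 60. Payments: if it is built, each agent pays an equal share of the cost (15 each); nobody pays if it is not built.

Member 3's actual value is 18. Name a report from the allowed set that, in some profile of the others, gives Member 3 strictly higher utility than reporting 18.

Suppose Member 1 reports 5, Member 2 reports 18 and Member 4 reports 18.
Report 18: project not built, utility 0.
Report 20: project built, pays 15, utility 18 - 15 = 3.
So reporting 20 beats truth here (3 > 0).

20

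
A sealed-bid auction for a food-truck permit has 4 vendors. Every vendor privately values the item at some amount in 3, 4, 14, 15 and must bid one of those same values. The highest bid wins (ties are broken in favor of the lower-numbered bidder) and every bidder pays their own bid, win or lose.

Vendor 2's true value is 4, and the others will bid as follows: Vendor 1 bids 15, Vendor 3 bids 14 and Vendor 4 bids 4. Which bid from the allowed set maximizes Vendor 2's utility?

3

Bid 3: loses but pays 3, utility -3.
Bid 4: loses but pays 4, utility -4.
Bid 14: loses but pays 14, utility -14.
Bid 15: loses but pays 15, utility -15.
The best choice is 3 with utility -3.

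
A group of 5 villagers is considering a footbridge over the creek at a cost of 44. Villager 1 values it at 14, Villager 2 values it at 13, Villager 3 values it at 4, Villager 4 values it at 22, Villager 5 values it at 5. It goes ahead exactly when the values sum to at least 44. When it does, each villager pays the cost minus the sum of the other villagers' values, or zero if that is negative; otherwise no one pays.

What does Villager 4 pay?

8

Total value 58 ≥ cost 44, so the project is built.
The other villagers' values sum to 36.
Cost minus that sum is 44 - 36 = 8.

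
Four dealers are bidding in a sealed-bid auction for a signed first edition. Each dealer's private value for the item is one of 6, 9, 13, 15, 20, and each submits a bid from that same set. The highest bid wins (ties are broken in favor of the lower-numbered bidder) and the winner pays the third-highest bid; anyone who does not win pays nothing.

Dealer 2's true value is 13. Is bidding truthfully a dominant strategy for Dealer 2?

Consider the case where Dealer 1 bids 6, Dealer 3 bids 6 and Dealer 4 bids 15.
Truthful bid 13: loses, pays 0, utility 0.
Bid 15 instead: wins, pays 6, utility 13 - 6 = 7.
Since 7 > 0, bidding 15 is strictly better here, so truthful bidding is not dominant.

No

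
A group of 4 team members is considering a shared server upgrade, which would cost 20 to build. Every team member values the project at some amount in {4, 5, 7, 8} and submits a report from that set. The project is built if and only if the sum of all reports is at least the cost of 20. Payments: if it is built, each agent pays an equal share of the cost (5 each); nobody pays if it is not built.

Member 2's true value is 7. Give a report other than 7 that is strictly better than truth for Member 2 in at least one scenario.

8

Suppose Member 1 reports 4, Member 3 reports 4 and Member 4 reports 4.
Report 7: project not built, utility 0.
Report 8: project built, pays 5, utility 7 - 5 = 2.
So reporting 8 beats truth here (2 > 0).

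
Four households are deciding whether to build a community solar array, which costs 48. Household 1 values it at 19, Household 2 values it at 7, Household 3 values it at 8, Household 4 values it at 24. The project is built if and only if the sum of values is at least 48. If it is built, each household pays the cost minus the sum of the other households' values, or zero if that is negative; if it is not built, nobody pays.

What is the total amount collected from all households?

23

Total value 58 ≥ cost 48, so it is built.
Household 1: others sum to 39; max(0, 48 - 39) = 9.
Household 2: others sum to 51; max(0, 48 - 51) = 0.
Household 3: others sum to 50; max(0, 48 - 50) = 0.
Household 4: others sum to 34; max(0, 48 - 34) = 14.
Total collected = 9 + 0 + 0 + 14 = 23.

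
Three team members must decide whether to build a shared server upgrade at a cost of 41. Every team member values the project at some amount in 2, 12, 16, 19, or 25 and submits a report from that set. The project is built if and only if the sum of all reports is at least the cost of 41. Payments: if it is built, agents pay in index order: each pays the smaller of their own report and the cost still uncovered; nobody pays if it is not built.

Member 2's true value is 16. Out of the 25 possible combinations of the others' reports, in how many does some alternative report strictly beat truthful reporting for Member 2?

Others report (12, 19): truth gives 0; report 12 gives 4 > 0. Violating.
Others report (12, 25): truth gives 0; report 12 gives 4 > 0. Violating.
Others report (16, 16): truth gives 0; report 12 gives 4 > 0. Violating.
Others report (16, 19): truth gives 0; report 12 gives 4 > 0. Violating.
Others report (2, 2): truth gives 0; no alternative beats it.
Others report (2, 12): truth gives 0; no alternative beats it.
(Checking all 25 profiles: 13 have a profitable deviation, 12 do not.)

13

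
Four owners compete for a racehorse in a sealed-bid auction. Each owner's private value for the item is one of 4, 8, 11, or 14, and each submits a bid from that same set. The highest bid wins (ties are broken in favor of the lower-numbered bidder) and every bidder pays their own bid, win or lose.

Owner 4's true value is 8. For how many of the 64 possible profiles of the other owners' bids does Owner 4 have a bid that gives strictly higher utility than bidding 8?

63

Others bid (4, 4, 8): truth gives -8; bid 11 gives -3 > -8. Violating.
Others bid (4, 4, 11): truth gives -8; bid 4 gives -4 > -8. Violating.
Others bid (4, 4, 14): truth gives -8; bid 4 gives -4 > -8. Violating.
Others bid (4, 8, 4): truth gives -8; bid 11 gives -3 > -8. Violating.
Others bid (4, 4, 4): truth gives 0; no alternative beats it.
(Checking all 64 profiles: 63 have a profitable deviation, 1 does not.)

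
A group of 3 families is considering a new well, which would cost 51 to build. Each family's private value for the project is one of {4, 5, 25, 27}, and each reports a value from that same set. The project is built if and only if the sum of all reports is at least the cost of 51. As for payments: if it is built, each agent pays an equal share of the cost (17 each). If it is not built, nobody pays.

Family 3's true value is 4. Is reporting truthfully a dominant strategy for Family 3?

Yes

Check each profile of the others' reports and compare truth against every alternative report.
Others report (25, 25): truth gives -13, best alternative gives -13.
Others report (25, 27): truth gives -13, best alternative gives -13.
Others report (27, 25): truth gives -13, best alternative gives -13.
Others report (27, 27): truth gives -13, best alternative gives -13.
Others report (4, 4): truth gives 0, best alternative gives 0.
Others report (4, 5): truth gives 0, best alternative gives 0.
(Remaining 10 profiles checked similarly; truth is weakly best in each.)
In every case the truthful report is at least as good as any alternative, so it is a dominant strategy.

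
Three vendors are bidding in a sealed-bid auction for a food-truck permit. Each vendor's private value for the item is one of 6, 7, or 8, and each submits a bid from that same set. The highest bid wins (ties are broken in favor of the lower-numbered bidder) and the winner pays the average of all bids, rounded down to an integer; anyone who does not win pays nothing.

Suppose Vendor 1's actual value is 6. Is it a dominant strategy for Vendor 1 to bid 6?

Check each profile of the others' bids and compare truth against every alternative bid.
Others bid (7, 7): truth gives 0, best alternative gives -1.
Others bid (6, 6): truth gives 0, best alternative gives 0.
Others bid (6, 7): truth gives 0, best alternative gives 0.
Others bid (6, 8): truth gives 0, best alternative gives 0.
Others bid (7, 6): truth gives 0, best alternative gives 0.
Others bid (7, 8): truth gives 0, best alternative gives 0.
(Remaining 3 profiles checked similarly; truth is weakly best in each.)
In every case the truthful bid is at least as good as any alternative, so it is a dominant strategy.

Yes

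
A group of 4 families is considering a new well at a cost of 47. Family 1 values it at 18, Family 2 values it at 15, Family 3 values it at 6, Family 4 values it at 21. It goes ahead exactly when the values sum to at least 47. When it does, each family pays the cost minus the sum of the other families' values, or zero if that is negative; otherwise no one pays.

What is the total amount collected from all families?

Total value 60 ≥ cost 47, so it is built.
Family 1: others sum to 42; max(0, 47 - 42) = 5.
Family 2: others sum to 45; max(0, 47 - 45) = 2.
Family 3: others sum to 54; max(0, 47 - 54) = 0.
Family 4: others sum to 39; max(0, 47 - 39) = 8.
Total collected = 5 + 2 + 0 + 8 = 15.

15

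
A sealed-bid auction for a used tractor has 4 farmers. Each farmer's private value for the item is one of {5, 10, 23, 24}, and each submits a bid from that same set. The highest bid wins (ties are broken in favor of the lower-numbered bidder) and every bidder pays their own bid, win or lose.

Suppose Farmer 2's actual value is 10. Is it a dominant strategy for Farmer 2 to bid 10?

No

Consider the case where Farmer 1 bids 5, Farmer 3 bids 5 and Farmer 4 bids 23.
Truthful bid 10: loses but pays 10, utility -10.
Bid 5 instead: loses but pays 5, utility -5.
Since -5 > -10, bidding 5 is strictly better here, so truthful bidding is not dominant.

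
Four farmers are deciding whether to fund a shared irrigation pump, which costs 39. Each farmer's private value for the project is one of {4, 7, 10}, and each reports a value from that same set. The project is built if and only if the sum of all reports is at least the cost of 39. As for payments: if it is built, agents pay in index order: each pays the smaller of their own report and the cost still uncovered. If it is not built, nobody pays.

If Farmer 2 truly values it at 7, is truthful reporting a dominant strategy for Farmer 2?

Check each profile of the others' reports and compare truth against every alternative report.
Others report (4, 4, 4): truth gives 0, best alternative gives 0.
Others report (4, 4, 7): truth gives 0, best alternative gives 0.
Others report (4, 4, 10): truth gives 0, best alternative gives 0.
Others report (4, 7, 4): truth gives 0, best alternative gives 0.
Others report (4, 7, 7): truth gives 0, best alternative gives 0.
Others report (4, 7, 10): truth gives 0, best alternative gives 0.
(Remaining 21 profiles checked similarly; truth is weakly best in each.)
In every case the truthful report is at least as good as any alternative, so it is a dominant strategy.

Yes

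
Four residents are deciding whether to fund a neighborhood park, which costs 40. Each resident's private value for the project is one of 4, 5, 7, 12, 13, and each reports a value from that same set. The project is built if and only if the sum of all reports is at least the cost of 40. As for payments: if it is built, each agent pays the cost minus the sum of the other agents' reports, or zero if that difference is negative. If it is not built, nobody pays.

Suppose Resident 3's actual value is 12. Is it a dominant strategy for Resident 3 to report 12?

Yes

Check each profile of the others' reports and compare truth against every alternative report.
Others report (13, 13, 13): truth gives 11, best alternative gives 11.
Others report (12, 13, 13): truth gives 10, best alternative gives 10.
Others report (13, 12, 13): truth gives 10, best alternative gives 10.
Others report (13, 13, 12): truth gives 10, best alternative gives 10.
Others report (12, 12, 13): truth gives 9, best alternative gives 9.
Others report (12, 13, 12): truth gives 9, best alternative gives 9.
(Remaining 119 profiles checked similarly; truth is weakly best in each.)
In every case the truthful report is at least as good as any alternative, so it is a dominant strategy.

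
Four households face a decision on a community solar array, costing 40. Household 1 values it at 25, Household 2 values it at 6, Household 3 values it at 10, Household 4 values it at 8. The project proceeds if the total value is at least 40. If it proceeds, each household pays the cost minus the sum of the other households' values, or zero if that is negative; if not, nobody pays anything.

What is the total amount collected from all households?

17

Total value 49 ≥ cost 40, so it is built.
Household 1: others sum to 24; max(0, 40 - 24) = 16.
Household 2: others sum to 43; max(0, 40 - 43) = 0.
Household 3: others sum to 39; max(0, 40 - 39) = 1.
Household 4: others sum to 41; max(0, 40 - 41) = 0.
Total collected = 16 + 0 + 1 + 0 = 17.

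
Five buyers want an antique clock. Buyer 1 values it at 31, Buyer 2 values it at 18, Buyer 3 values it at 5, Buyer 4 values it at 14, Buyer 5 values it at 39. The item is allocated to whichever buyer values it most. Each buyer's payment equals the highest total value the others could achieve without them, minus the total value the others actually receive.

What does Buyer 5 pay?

31

Buyer 5 has the highest value and receives the item.
Without Buyer 5, the item would go to the next-highest value, 31, so the others could achieve 31.
With Buyer 5 present and winning, the others receive nothing, so their total is 0.
Payment = 31 - 0 = 31.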